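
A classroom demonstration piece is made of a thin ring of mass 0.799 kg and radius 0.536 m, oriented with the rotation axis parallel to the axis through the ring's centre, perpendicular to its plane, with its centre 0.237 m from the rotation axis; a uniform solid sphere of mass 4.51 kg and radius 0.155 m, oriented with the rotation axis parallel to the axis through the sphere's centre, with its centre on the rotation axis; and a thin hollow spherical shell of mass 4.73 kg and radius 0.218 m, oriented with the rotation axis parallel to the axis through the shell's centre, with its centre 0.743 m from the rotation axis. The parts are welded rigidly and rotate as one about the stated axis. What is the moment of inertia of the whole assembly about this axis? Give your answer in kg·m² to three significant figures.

Thin ring: I_cm = MR² = (0.799)(0.536)² = 0.22955 kg·m²; centre at d = 0.237 m, so I = I_cm + Md² gives I = 0.22955 + (0.799)(0.237)² = 0.27443 kg·m².
Solid sphere: I_cm = (2/5)MR² = (2/5)(4.51)(0.155)² = 0.043341 kg·m²; axis through the centre, so I = 0.043341 kg·m².
Spherical shell: I_cm = (2/3)MR² = (2/3)(4.73)(0.218)² = 0.14986 kg·m²; centre at d = 0.743 m, so I = I_cm + Md² gives I = 0.14986 + (4.73)(0.743)² = 2.7611 kg·m².
Total I = 0.27443 + 0.043341 + 2.7611 = 3.0788 kg·m².

3.08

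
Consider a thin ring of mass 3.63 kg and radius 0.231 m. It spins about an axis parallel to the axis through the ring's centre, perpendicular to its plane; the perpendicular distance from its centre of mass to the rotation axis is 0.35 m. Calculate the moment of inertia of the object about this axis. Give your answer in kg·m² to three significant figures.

I_cm = MR² = (3.63)(0.231)² = 0.1937 kg·m²; centre at d = 0.35 m, so I = I_cm + Md² gives I = 0.1937 + (3.63)(0.35)² = 0.63838 kg·m².

0.638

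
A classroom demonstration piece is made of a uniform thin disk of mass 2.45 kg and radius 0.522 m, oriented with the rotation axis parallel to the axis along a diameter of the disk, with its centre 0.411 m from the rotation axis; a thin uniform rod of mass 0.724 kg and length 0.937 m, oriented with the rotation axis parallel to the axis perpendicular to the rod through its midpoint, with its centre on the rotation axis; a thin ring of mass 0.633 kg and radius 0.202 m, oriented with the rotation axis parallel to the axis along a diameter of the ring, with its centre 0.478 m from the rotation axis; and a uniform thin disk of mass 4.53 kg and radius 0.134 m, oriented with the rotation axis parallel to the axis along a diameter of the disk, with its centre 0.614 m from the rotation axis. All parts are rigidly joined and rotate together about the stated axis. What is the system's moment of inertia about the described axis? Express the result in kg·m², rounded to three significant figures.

2.52

Thin disk: I_cm = (1/4)MR² = (1/4)(2.45)(0.522)² = 0.1669 kg·m²; centre at d = 0.411 m, so the parallel axis theorem gives I = 0.1669 + (2.45)(0.411)² = 0.58075 kg·m².
Thin rod: I_cm = (1/12)ML² = (1/12)(0.724)(0.937)² = 0.052971 kg·m²; axis through the centre, so I = 0.052971 kg·m².
Thin ring: I_cm = (1/2)MR² = (1/2)(0.633)(0.202)² = 0.012914 kg·m²; centre at d = 0.478 m, so the parallel axis theorem gives I = 0.012914 + (0.633)(0.478)² = 0.15754 kg·m².
Thin disk: I_cm = (1/4)MR² = (1/4)(4.53)(0.134)² = 0.020335 kg·m²; centre at d = 0.614 m, so the parallel axis theorem gives I = 0.020335 + (4.53)(0.614)² = 1.7281 kg·m².
Total I = 0.58075 + 0.052971 + 0.15754 + 1.7281 = 2.5194 kg·m².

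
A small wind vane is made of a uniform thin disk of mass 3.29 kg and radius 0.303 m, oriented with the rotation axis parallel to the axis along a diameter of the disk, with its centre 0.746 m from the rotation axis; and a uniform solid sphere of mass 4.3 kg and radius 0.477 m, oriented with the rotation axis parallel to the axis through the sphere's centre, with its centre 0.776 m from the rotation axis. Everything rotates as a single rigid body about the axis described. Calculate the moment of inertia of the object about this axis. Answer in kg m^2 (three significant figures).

Thin disk: I_cm = (1/4)MR² = (1/4)(3.29)(0.303)² = 0.075513 kg m^2; centre at d = 0.746 m, so the parallel axis theorem gives I = 0.075513 + (3.29)(0.746)² = 1.9065 kg m^2.
Solid sphere: I_cm = (2/5)MR² = (2/5)(4.3)(0.477)² = 0.39135 kg m^2; centre at d = 0.776 m, so the parallel axis theorem gives I = 0.39135 + (4.3)(0.776)² = 2.9807 kg m^2.
Total I = 1.9065 + 2.9807 = 4.8872 kg m^2.

4.89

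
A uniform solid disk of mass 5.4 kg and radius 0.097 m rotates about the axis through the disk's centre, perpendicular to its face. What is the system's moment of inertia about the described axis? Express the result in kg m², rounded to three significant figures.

I_cm = (1/2)MR² = (1/2)(5.4)(0.097)² = 0.025404 kg m²; axis through the centre, so I = 0.025404 kg m².

0.0254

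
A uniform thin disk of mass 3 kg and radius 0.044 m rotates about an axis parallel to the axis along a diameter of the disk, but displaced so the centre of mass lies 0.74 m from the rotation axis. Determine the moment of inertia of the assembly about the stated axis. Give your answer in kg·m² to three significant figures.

I_cm = (1/4)MR² = (1/4)(3)(0.044)² = 0.001452 kg·m²; centre at d = 0.74 m, so the parallel axis theorem gives I = 0.001452 + (3)(0.74)² = 1.6443 kg·m².

1.64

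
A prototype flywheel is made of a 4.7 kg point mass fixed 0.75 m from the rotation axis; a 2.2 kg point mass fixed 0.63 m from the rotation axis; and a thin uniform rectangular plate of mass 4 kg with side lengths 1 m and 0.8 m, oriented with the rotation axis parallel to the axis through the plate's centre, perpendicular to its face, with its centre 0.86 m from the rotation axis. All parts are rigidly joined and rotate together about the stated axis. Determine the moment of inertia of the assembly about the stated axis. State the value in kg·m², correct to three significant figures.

7.02

Point mass: I_cm = 0; centre at d = 0.75 m, so I = I_cm + Md² gives I = 0 + (4.7)(0.75)² = 2.6438 kg·m².
Point mass: I_cm = 0; centre at d = 0.63 m, so I = I_cm + Md² gives I = 0 + (2.2)(0.63)² = 0.87318 kg·m².
Rectangular plate: I_cm = (1/12)M(a²+b²) = (1/12)(4)[(1)² + (0.8)²] = 0.54667 kg·m²; centre at d = 0.86 m, so I = I_cm + Md² gives I = 0.54667 + (4)(0.86)² = 3.5051 kg·m².
Total I = 2.6438 + 0.87318 + 3.5051 = 7.022 kg·m².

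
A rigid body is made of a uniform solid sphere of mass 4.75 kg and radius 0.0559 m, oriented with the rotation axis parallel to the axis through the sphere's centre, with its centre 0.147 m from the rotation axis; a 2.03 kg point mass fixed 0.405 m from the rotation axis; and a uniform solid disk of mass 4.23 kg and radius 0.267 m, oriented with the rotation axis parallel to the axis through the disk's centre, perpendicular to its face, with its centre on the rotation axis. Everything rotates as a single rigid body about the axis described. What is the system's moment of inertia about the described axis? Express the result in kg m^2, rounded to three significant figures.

Solid sphere: I_cm = (2/5)MR² = (2/5)(4.75)(0.0559)² = 0.0059371 kg m^2; centre at d = 0.147 m, so the parallel axis theorem gives I = 0.0059371 + (4.75)(0.147)² = 0.10858 kg m^2.
Point mass: I_cm = 0; centre at d = 0.405 m, so the parallel axis theorem gives I = 0 + (2.03)(0.405)² = 0.33297 kg m^2.
Solid disk: I_cm = (1/2)MR² = (1/2)(4.23)(0.267)² = 0.15078 kg m^2; axis through the centre, so I = 0.15078 kg m^2.
Total I = 0.10858 + 0.33297 + 0.15078 = 0.59233 kg m^2.

0.592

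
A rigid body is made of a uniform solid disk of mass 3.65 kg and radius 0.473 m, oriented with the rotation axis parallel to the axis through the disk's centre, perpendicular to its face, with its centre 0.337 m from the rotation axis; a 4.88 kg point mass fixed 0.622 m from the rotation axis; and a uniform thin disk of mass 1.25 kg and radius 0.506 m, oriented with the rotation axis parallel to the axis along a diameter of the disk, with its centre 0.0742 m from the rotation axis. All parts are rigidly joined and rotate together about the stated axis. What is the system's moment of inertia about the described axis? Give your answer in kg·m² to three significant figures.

Solid disk: I_cm = (1/2)MR² = (1/2)(3.65)(0.473)² = 0.40831 kg·m²; centre at d = 0.337 m, so I = I_cm + Md² gives I = 0.40831 + (3.65)(0.337)² = 0.82283 kg·m².
Point mass: I_cm = 0; centre at d = 0.622 m, so I = I_cm + Md² gives I = 0 + (4.88)(0.622)² = 1.888 kg·m².
Thin disk: I_cm = (1/4)MR² = (1/4)(1.25)(0.506)² = 0.080011 kg·m²; centre at d = 0.0742 m, so I = I_cm + Md² gives I = 0.080011 + (1.25)(0.0742)² = 0.086893 kg·m².
Total I = 0.82283 + 1.888 + 0.086893 = 2.7977 kg·m².

2.80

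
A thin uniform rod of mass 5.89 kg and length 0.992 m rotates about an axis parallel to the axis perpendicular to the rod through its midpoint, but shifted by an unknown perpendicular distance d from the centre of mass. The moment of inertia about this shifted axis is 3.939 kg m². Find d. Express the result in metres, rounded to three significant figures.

0.766

About the centre-of-mass axis, I_cm = (1/12)ML² = (1/12)(5.89)(0.992)² = 0.48301 kg m².
Parallel axis theorem: I = I_cm + Md², so Md² = 3.939 − 0.48301 = 3.456 kg m².
d = √(3.456 / 5.89) = 0.766 m.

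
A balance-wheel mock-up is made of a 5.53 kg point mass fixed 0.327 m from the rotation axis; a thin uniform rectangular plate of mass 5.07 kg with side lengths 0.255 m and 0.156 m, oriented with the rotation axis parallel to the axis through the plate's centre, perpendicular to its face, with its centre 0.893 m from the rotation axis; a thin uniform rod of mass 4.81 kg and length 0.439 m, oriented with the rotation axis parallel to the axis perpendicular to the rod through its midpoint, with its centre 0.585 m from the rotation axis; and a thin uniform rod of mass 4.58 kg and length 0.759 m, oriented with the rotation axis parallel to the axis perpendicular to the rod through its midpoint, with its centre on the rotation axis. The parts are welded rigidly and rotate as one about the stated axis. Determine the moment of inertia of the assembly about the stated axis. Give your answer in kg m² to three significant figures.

6.62

Point mass: I_cm = 0; centre at d = 0.327 m, so the parallel axis theorem gives I = 0 + (5.53)(0.327)² = 0.59132 kg m².
Rectangular plate: I_cm = (1/12)M(a²+b²) = (1/12)(5.07)[(0.255)² + (0.156)²] = 0.037755 kg m²; centre at d = 0.893 m, so the parallel axis theorem gives I = 0.037755 + (5.07)(0.893)² = 4.0808 kg m².
Thin rod: I_cm = (1/12)ML² = (1/12)(4.81)(0.439)² = 0.077249 kg m²; centre at d = 0.585 m, so the parallel axis theorem gives I = 0.077249 + (4.81)(0.585)² = 1.7234 kg m².
Thin rod: I_cm = (1/12)ML² = (1/12)(4.58)(0.759)² = 0.21987 kg m²; axis through the centre, so I = 0.21987 kg m².
Total I = 0.59132 + 4.0808 + 1.7234 + 0.21987 = 6.6154 kg m².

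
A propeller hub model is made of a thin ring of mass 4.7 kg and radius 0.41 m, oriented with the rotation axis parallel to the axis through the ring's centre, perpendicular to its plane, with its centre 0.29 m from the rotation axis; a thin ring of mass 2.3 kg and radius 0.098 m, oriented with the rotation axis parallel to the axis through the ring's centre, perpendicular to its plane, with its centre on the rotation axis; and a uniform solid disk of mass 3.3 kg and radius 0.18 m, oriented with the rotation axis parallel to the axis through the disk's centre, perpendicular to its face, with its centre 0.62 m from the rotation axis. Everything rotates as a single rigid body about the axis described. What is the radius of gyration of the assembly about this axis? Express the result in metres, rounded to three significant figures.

0.496

Thin ring: I_cm = MR² = (4.7)(0.41)² = 0.79007 kg m²; centre at d = 0.29 m, so the parallel axis theorem gives I = 0.79007 + (4.7)(0.29)² = 1.1853 kg m².
Thin ring: I_cm = MR² = (2.3)(0.098)² = 0.022089 kg m²; axis through the centre, so I = 0.022089 kg m².
Solid disk: I_cm = (1/2)MR² = (1/2)(3.3)(0.18)² = 0.05346 kg m²; centre at d = 0.62 m, so the parallel axis theorem gives I = 0.05346 + (3.3)(0.62)² = 1.322 kg m².
Total I = 2.5294 kg m²; total mass M = 10.3 kg.
k = √(I/M) = √(2.5294/10.3) = 0.49555 m.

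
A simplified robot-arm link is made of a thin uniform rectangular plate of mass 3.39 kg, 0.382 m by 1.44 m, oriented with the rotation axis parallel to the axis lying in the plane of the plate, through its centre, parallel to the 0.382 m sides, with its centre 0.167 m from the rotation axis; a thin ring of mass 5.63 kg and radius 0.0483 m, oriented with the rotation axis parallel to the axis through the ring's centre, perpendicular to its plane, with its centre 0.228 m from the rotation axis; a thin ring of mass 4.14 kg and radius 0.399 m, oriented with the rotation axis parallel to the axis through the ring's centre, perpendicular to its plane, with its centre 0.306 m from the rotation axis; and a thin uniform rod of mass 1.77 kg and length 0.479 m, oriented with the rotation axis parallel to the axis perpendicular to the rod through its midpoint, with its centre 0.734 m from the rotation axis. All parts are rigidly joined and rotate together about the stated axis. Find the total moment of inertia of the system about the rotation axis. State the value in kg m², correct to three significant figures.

Rectangular plate: I_cm = (1/12)Mb² = (1/12)(3.39)(1.44)² = 0.58579 kg m²; centre at d = 0.167 m, so the parallel axis theorem gives I = 0.58579 + (3.39)(0.167)² = 0.68034 kg m².
Thin ring: I_cm = MR² = (5.63)(0.0483)² = 0.013134 kg m²; centre at d = 0.228 m, so the parallel axis theorem gives I = 0.013134 + (5.63)(0.228)² = 0.3058 kg m².
Thin ring: I_cm = MR² = (4.14)(0.399)² = 0.65909 kg m²; centre at d = 0.306 m, so the parallel axis theorem gives I = 0.65909 + (4.14)(0.306)² = 1.0467 kg m².
Thin rod: I_cm = (1/12)ML² = (1/12)(1.77)(0.479)² = 0.033843 kg m²; centre at d = 0.734 m, so the parallel axis theorem gives I = 0.033843 + (1.77)(0.734)² = 0.98744 kg m².
Total I = 0.68034 + 0.3058 + 1.0467 + 0.98744 = 3.0203 kg m².

3.02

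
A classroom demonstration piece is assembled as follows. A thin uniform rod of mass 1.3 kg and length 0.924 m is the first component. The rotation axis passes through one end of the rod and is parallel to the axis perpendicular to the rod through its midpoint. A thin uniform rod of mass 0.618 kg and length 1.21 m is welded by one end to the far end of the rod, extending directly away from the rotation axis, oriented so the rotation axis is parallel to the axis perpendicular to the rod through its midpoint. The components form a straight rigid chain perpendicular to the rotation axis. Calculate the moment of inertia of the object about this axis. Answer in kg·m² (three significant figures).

1.89

Thin rod: I_cm = (1/12)ML² = (1/12)(1.3)(0.924)² = 0.092492 kg·m²; centre at d = 0.462 m, so I = I_cm + Md² gives I = 0.092492 + (1.3)(0.462)² = 0.36997 kg·m².
Thin rod: I_cm = (1/12)ML² = (1/12)(0.618)(1.21)² = 0.075401 kg·m²; centre at d = 0.462 + 0.462 + 0.605 = 1.529 m, so I = I_cm + Md² gives I = 0.075401 + (0.618)(1.529)² = 1.5202 kg·m².
Total I = 0.36997 + 1.5202 = 1.8902 kg·m².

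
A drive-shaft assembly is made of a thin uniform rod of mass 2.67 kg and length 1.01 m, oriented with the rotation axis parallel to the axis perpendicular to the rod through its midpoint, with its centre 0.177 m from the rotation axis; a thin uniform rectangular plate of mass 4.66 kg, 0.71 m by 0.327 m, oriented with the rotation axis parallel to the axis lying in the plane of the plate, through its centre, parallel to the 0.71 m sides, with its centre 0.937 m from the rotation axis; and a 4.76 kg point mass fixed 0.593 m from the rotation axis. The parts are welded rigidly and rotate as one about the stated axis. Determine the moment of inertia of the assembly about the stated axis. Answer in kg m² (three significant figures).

6.12

Thin rod: I_cm = (1/12)ML² = (1/12)(2.67)(1.01)² = 0.22697 kg m²; centre at d = 0.177 m, so the parallel axis theorem gives I = 0.22697 + (2.67)(0.177)² = 0.31062 kg m².
Rectangular plate: I_cm = (1/12)Mb² = (1/12)(4.66)(0.327)² = 0.041524 kg m²; centre at d = 0.937 m, so the parallel axis theorem gives I = 0.041524 + (4.66)(0.937)² = 4.1329 kg m².
Point mass: I_cm = 0; centre at d = 0.593 m, so the parallel axis theorem gives I = 0 + (4.76)(0.593)² = 1.6738 kg m².
Total I = 0.31062 + 4.1329 + 1.6738 = 6.1173 kg m².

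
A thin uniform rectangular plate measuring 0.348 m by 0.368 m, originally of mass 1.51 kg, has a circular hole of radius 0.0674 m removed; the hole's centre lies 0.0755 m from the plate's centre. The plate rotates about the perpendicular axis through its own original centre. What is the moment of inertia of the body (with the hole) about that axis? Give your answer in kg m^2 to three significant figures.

Unpierced body about its centre: I₀ = (1/12)M(a²+b²) = (1/12)(1.51)[(0.348)² + (0.368)²] = 0.03228 kg m^2.
The removed disk has mass m = M·πr²/(ab) = (1.51)·π(0.0674)²/(0.348·0.368) = 0.16827 kg (same uniform areal density).
Its moment of inertia about the rotation axis (parallel-axis theorem): I_hole = (1/2)mr² + md² = (1/2)(0.16827)(0.0674)² + (0.16827)(0.0755)² = 0.0013414 kg m^2.
Treating the hole as negative mass, I = I₀ − I_hole = 0.03228 − 0.0013414 = 0.030938 kg m^2.

0.0309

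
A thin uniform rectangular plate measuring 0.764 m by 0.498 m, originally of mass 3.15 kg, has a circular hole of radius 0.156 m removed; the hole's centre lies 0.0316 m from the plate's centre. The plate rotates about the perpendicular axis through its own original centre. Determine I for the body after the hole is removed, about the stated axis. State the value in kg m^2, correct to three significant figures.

Unpierced body about its centre: I₀ = (1/12)M(a²+b²) = (1/12)(3.15)[(0.764)² + (0.498)²] = 0.21832 kg m^2.
The removed disk has mass m = M·πr²/(ab) = (3.15)·π(0.156)²/(0.764·0.498) = 0.63298 kg (same uniform areal density).
Its moment of inertia about the rotation axis (parallel-axis theorem): I_hole = (1/2)mr² + md² = (1/2)(0.63298)(0.156)² + (0.63298)(0.0316)² = 0.0083341 kg m^2.
Treating the hole as negative mass, I = I₀ − I_hole = 0.21832 − 0.0083341 = 0.20999 kg m^2.

0.210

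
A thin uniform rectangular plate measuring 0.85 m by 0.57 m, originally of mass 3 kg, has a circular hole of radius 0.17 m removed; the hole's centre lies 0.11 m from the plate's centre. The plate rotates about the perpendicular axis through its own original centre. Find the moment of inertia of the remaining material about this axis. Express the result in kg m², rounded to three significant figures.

0.247

Unpierced body about its centre: I₀ = (1/12)M(a²+b²) = (1/12)(3)[(0.85)² + (0.57)²] = 0.26185 kg m².
The removed disk has mass m = M·πr²/(ab) = (3)·π(0.17)²/(0.85·0.57) = 0.56218 kg (same uniform areal density).
Its moment of inertia about the rotation axis (parallel-axis theorem): I_hole = (1/2)mr² + md² = (1/2)(0.56218)(0.17)² + (0.56218)(0.11)² = 0.014926 kg m².
Treating the hole as negative mass, I = I₀ − I_hole = 0.26185 − 0.014926 = 0.24692 kg m².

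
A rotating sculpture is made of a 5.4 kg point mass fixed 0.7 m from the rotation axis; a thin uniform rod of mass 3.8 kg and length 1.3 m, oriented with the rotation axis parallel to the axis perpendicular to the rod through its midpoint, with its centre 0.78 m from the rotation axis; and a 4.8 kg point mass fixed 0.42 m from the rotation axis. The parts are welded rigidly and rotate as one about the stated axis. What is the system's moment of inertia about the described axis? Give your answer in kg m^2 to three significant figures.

6.34

Point mass: I_cm = 0; centre at d = 0.7 m, so I = I_cm + Md² gives I = 0 + (5.4)(0.7)² = 2.646 kg m^2.
Thin rod: I_cm = (1/12)ML² = (1/12)(3.8)(1.3)² = 0.53517 kg m^2; centre at d = 0.78 m, so I = I_cm + Md² gives I = 0.53517 + (3.8)(0.78)² = 2.8471 kg m^2.
Point mass: I_cm = 0; centre at d = 0.42 m, so I = I_cm + Md² gives I = 0 + (4.8)(0.42)² = 0.84672 kg m^2.
Total I = 2.646 + 2.8471 + 0.84672 = 6.3398 kg m^2.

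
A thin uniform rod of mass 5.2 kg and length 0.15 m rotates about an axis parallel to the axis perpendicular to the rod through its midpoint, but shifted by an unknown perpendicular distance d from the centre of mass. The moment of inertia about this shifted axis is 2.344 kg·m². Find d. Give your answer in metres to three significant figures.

About the centre-of-mass axis, I_cm = (1/12)ML² = (1/12)(5.2)(0.15)² = 0.00975 kg·m².
Parallel axis theorem: I = I_cm + Md², so Md² = 2.344 − 0.00975 = 2.3342 kg·m².
d = √(2.3342 / 5.2) = 0.67 m.

0.670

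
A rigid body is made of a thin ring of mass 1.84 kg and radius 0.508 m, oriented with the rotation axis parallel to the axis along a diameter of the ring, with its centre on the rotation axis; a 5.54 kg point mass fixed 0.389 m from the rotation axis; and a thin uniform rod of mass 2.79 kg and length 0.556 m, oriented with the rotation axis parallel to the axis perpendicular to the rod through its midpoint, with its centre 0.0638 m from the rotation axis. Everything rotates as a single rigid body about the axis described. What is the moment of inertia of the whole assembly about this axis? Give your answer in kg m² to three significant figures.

1.16

Thin ring: I_cm = (1/2)MR² = (1/2)(1.84)(0.508)² = 0.23742 kg m²; axis through the centre, so I = 0.23742 kg m².
Point mass: I_cm = 0; centre at d = 0.389 m, so I = I_cm + Md² gives I = 0 + (5.54)(0.389)² = 0.83832 kg m².
Thin rod: I_cm = (1/12)ML² = (1/12)(2.79)(0.556)² = 0.071874 kg m²; centre at d = 0.0638 m, so I = I_cm + Md² gives I = 0.071874 + (2.79)(0.0638)² = 0.083231 kg m².
Total I = 0.23742 + 0.83832 + 0.083231 = 1.159 kg m².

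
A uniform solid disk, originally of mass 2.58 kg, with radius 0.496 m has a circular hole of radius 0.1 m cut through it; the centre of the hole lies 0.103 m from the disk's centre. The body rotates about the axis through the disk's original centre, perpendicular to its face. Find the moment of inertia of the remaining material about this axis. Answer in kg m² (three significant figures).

0.316

Unpierced body about its centre: I₀ = (1/2)MR² = (1/2)(2.58)(0.496)² = 0.31736 kg m².
The removed disk has mass m = M·(r/R)² = (2.58)(0.1/0.496)² = 0.10487 kg (same uniform areal density).
Its moment of inertia about the rotation axis (parallel-axis theorem): I_hole = (1/2)mr² + md² = (1/2)(0.10487)(0.1)² + (0.10487)(0.103)² = 0.0016369 kg m².
Treating the hole as negative mass, I = I₀ − I_hole = 0.31736 − 0.0016369 = 0.31572 kg m².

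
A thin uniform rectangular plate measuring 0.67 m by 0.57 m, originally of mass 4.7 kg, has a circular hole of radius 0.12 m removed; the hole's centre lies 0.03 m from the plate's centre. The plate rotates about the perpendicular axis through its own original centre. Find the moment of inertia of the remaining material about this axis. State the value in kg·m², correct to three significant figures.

Unpierced body about its centre: I₀ = (1/12)M(a²+b²) = (1/12)(4.7)[(0.67)² + (0.57)²] = 0.30307 kg·m².
The removed disk has mass m = M·πr²/(ab) = (4.7)·π(0.12)²/(0.67·0.57) = 0.55675 kg (same uniform areal density).
Its moment of inertia about the rotation axis (parallel-axis theorem): I_hole = (1/2)mr² + md² = (1/2)(0.55675)(0.12)² + (0.55675)(0.03)² = 0.0045097 kg·m².
Treating the hole as negative mass, I = I₀ − I_hole = 0.30307 − 0.0045097 = 0.29856 kg·m².

0.299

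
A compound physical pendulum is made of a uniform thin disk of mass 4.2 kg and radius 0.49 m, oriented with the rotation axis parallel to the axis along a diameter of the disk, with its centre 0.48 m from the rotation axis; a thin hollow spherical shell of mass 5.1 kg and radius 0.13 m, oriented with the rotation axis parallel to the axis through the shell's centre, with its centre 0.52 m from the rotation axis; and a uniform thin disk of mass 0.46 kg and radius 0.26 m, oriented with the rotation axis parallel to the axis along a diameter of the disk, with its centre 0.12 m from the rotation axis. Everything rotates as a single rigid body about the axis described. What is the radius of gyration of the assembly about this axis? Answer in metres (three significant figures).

0.523

Thin disk: I_cm = (1/4)MR² = (1/4)(4.2)(0.49)² = 0.2521 kg m²; centre at d = 0.48 m, so the parallel axis theorem gives I = 0.2521 + (4.2)(0.48)² = 1.2198 kg m².
Spherical shell: I_cm = (2/3)MR² = (2/3)(5.1)(0.13)² = 0.05746 kg m²; centre at d = 0.52 m, so the parallel axis theorem gives I = 0.05746 + (5.1)(0.52)² = 1.4365 kg m².
Thin disk: I_cm = (1/4)MR² = (1/4)(0.46)(0.26)² = 0.007774 kg m²; centre at d = 0.12 m, so the parallel axis theorem gives I = 0.007774 + (0.46)(0.12)² = 0.014398 kg m².
Total I = 2.6707 kg m²; total mass M = 9.76 kg.
k = √(I/M) = √(2.6707/9.76) = 0.5231 m.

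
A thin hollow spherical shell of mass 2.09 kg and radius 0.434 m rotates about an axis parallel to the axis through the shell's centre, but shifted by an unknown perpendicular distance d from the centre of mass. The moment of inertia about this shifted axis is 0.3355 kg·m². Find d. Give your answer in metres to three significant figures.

About the centre-of-mass axis, I_cm = (2/3)MR² = (2/3)(2.09)(0.434)² = 0.26244 kg·m².
Parallel axis theorem: I = I_cm + Md², so Md² = 0.3355 − 0.26244 = 0.073057 kg·m².
d = √(0.073057 / 2.09) = 0.18696 m.

0.187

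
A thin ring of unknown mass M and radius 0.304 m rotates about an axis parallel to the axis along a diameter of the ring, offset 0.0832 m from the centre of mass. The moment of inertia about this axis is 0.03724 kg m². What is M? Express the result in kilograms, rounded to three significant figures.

I = I_cm + Md² = (1/2)MR² + Md² = M·[0.5·(0.304)² + (0.0832)²] = M·0.05313.
So M = 0.03724 / 0.05313 = 0.70092 kg.

0.701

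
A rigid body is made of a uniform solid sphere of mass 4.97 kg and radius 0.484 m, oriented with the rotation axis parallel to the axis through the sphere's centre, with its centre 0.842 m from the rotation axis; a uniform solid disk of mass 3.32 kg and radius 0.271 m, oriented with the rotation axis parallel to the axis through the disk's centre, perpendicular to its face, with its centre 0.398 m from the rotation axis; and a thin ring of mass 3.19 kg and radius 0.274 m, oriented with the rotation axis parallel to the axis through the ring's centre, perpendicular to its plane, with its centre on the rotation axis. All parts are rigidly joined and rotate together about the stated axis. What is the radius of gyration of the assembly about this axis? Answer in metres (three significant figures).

0.652

Solid sphere: I_cm = (2/5)MR² = (2/5)(4.97)(0.484)² = 0.4657 kg m²; centre at d = 0.842 m, so I = I_cm + Md² gives I = 0.4657 + (4.97)(0.842)² = 3.9893 kg m².
Solid disk: I_cm = (1/2)MR² = (1/2)(3.32)(0.271)² = 0.12191 kg m²; centre at d = 0.398 m, so I = I_cm + Md² gives I = 0.12191 + (3.32)(0.398)² = 0.64781 kg m².
Thin ring: I_cm = MR² = (3.19)(0.274)² = 0.23949 kg m²; axis through the centre, so I = 0.23949 kg m².
Total I = 4.8766 kg m²; total mass M = 11.48 kg.
k = √(I/M) = √(4.8766/11.48) = 0.65176 m.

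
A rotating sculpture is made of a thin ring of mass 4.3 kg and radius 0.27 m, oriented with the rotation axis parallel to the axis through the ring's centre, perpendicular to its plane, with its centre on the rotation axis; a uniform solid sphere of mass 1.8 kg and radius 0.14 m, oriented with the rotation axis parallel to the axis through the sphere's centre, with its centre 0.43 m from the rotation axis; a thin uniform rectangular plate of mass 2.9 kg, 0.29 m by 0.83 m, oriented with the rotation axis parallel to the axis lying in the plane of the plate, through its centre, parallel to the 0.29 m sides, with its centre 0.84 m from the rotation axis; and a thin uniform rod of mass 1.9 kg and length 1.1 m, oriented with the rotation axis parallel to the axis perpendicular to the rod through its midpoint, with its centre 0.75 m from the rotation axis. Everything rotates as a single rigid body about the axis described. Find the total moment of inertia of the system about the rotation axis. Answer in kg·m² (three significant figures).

Thin ring: I_cm = MR² = (4.3)(0.27)² = 0.31347 kg·m²; axis through the centre, so I = 0.31347 kg·m².
Solid sphere: I_cm = (2/5)MR² = (2/5)(1.8)(0.14)² = 0.014112 kg·m²; centre at d = 0.43 m, so I = I_cm + Md² gives I = 0.014112 + (1.8)(0.43)² = 0.34693 kg·m².
Rectangular plate: I_cm = (1/12)Mb² = (1/12)(2.9)(0.83)² = 0.16648 kg·m²; centre at d = 0.84 m, so I = I_cm + Md² gives I = 0.16648 + (2.9)(0.84)² = 2.2127 kg·m².
Thin rod: I_cm = (1/12)ML² = (1/12)(1.9)(1.1)² = 0.19158 kg·m²; centre at d = 0.75 m, so I = I_cm + Md² gives I = 0.19158 + (1.9)(0.75)² = 1.2603 kg·m².
Total I = 0.31347 + 0.34693 + 2.2127 + 1.2603 = 4.1335 kg·m².

4.13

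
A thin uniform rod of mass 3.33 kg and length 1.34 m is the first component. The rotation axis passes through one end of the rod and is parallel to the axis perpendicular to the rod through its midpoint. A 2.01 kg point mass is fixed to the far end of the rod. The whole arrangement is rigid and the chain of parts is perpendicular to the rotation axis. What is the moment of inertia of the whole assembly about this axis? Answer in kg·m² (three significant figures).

5.60

Thin rod: I_cm = (1/12)ML² = (1/12)(3.33)(1.34)² = 0.49828 kg·m²; centre at d = 0.67 m, so I = I_cm + Md² gives I = 0.49828 + (3.33)(0.67)² = 1.9931 kg·m².
Point mass: I_cm = 0; centre at d = 0.67 + 0.67 = 1.34 m, so I = I_cm + Md² gives I = 0 + (2.01)(1.34)² = 3.6092 kg·m².
Total I = 1.9931 + 3.6092 = 5.6023 kg·m².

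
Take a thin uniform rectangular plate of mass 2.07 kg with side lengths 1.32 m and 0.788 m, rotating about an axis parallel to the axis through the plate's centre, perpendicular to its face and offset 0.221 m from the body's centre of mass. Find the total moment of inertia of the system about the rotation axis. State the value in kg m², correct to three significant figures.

I_cm = (1/12)M(a²+b²) = (1/12)(2.07)[(1.32)² + (0.788)²] = 0.40768 kg m²; centre at d = 0.221 m, so the parallel axis theorem gives I = 0.40768 + (2.07)(0.221)² = 0.50878 kg m².

0.509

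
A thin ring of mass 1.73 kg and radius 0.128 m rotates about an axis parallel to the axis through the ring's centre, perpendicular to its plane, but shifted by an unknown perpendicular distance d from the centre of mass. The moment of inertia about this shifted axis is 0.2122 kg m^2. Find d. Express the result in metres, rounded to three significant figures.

About the centre-of-mass axis, I_cm = MR² = (1.73)(0.128)² = 0.028344 kg m^2.
Parallel axis theorem: I = I_cm + Md², so Md² = 0.2122 − 0.028344 = 0.18386 kg m^2.
d = √(0.18386 / 1.73) = 0.326 m.

0.326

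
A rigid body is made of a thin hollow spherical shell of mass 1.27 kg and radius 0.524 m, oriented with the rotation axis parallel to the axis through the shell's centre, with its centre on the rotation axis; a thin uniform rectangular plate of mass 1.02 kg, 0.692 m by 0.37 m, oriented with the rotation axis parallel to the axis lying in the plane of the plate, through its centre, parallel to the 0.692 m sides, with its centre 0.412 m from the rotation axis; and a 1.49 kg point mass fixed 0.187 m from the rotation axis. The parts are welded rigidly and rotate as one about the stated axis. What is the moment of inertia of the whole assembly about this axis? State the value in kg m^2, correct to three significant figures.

0.469

Spherical shell: I_cm = (2/3)MR² = (2/3)(1.27)(0.524)² = 0.23247 kg m^2; axis through the centre, so I = 0.23247 kg m^2.
Rectangular plate: I_cm = (1/12)Mb² = (1/12)(1.02)(0.37)² = 0.011636 kg m^2; centre at d = 0.412 m, so the parallel axis theorem gives I = 0.011636 + (1.02)(0.412)² = 0.18478 kg m^2.
Point mass: I_cm = 0; centre at d = 0.187 m, so the parallel axis theorem gives I = 0 + (1.49)(0.187)² = 0.052104 kg m^2.
Total I = 0.23247 + 0.18478 + 0.052104 = 0.46935 kg m^2.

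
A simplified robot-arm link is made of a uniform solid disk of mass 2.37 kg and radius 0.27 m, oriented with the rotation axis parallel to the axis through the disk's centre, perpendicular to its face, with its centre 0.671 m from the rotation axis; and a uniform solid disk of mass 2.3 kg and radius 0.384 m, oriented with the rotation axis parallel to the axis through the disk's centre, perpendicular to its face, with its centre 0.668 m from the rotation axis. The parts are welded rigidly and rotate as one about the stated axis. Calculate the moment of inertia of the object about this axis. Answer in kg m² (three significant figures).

2.35

Solid disk: I_cm = (1/2)MR² = (1/2)(2.37)(0.27)² = 0.086387 kg m²; centre at d = 0.671 m, so I = I_cm + Md² gives I = 0.086387 + (2.37)(0.671)² = 1.1535 kg m².
Solid disk: I_cm = (1/2)MR² = (1/2)(2.3)(0.384)² = 0.16957 kg m²; centre at d = 0.668 m, so I = I_cm + Md² gives I = 0.16957 + (2.3)(0.668)² = 1.1959 kg m².
Total I = 1.1535 + 1.1959 = 2.3493 kg m².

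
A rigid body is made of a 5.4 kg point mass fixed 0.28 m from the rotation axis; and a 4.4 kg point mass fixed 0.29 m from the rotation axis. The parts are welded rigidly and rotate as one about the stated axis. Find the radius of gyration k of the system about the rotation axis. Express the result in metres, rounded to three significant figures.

Point mass: I_cm = 0; centre at d = 0.28 m, so I = I_cm + Md² gives I = 0 + (5.4)(0.28)² = 0.42336 kg m².
Point mass: I_cm = 0; centre at d = 0.29 m, so I = I_cm + Md² gives I = 0 + (4.4)(0.29)² = 0.37004 kg m².
Total I = 0.7934 kg m²; total mass M = 9.8 kg.
k = √(I/M) = √(0.7934/9.8) = 0.28453 m.

0.285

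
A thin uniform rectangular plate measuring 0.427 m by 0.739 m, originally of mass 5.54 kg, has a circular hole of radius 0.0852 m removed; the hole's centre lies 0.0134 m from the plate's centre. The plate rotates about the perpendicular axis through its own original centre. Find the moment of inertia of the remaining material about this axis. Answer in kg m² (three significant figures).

0.335

Unpierced body about its centre: I₀ = (1/12)M(a²+b²) = (1/12)(5.54)[(0.427)² + (0.739)²] = 0.3363 kg m².
The removed disk has mass m = M·πr²/(ab) = (5.54)·π(0.0852)²/(0.427·0.739) = 0.40037 kg (same uniform areal density).
Its moment of inertia about the rotation axis (parallel-axis theorem): I_hole = (1/2)mr² + md² = (1/2)(0.40037)(0.0852)² + (0.40037)(0.0134)² = 0.0015251 kg m².
Treating the hole as negative mass, I = I₀ − I_hole = 0.3363 − 0.0015251 = 0.33478 kg m².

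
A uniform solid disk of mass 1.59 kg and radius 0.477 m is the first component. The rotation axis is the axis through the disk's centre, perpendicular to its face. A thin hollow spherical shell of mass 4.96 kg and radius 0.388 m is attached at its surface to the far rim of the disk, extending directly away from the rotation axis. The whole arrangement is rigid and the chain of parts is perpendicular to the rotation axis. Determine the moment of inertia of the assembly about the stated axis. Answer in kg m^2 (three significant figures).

Solid disk: I_cm = (1/2)MR² = (1/2)(1.59)(0.477)² = 0.18089 kg m^2; axis through the centre, so I = 0.18089 kg m^2.
Spherical shell: I_cm = (2/3)MR² = (2/3)(4.96)(0.388)² = 0.4978 kg m^2; centre at d = 0.477 + 0.388 = 0.865 m, so the parallel axis theorem gives I = 0.4978 + (4.96)(0.865)² = 4.209 kg m^2.
Total I = 0.18089 + 4.209 = 4.3899 kg m^2.

4.39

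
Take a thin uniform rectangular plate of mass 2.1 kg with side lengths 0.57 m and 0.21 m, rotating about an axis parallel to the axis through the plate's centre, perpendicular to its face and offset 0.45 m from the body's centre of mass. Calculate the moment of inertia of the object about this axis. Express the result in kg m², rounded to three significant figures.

0.490

I_cm = (1/12)M(a²+b²) = (1/12)(2.1)[(0.57)² + (0.21)²] = 0.064575 kg m²; centre at d = 0.45 m, so the parallel axis theorem gives I = 0.064575 + (2.1)(0.45)² = 0.48983 kg m².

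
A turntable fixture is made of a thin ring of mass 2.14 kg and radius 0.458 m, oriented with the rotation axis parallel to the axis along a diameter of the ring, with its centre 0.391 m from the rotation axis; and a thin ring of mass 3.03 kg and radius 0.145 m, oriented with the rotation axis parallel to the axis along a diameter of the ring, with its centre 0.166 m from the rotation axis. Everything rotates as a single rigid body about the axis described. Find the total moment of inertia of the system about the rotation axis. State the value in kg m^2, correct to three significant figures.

0.667

Thin ring: I_cm = (1/2)MR² = (1/2)(2.14)(0.458)² = 0.22445 kg m^2; centre at d = 0.391 m, so the parallel axis theorem gives I = 0.22445 + (2.14)(0.391)² = 0.55161 kg m^2.
Thin ring: I_cm = (1/2)MR² = (1/2)(3.03)(0.145)² = 0.031853 kg m^2; centre at d = 0.166 m, so the parallel axis theorem gives I = 0.031853 + (3.03)(0.166)² = 0.11535 kg m^2.
Total I = 0.55161 + 0.11535 = 0.66696 kg m^2.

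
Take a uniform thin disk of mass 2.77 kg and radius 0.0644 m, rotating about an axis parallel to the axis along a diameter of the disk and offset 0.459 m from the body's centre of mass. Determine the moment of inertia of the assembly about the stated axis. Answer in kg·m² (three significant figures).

0.586

I_cm = (1/4)MR² = (1/4)(2.77)(0.0644)² = 0.002872 kg·m²; centre at d = 0.459 m, so the parallel axis theorem gives I = 0.002872 + (2.77)(0.459)² = 0.58646 kg·m².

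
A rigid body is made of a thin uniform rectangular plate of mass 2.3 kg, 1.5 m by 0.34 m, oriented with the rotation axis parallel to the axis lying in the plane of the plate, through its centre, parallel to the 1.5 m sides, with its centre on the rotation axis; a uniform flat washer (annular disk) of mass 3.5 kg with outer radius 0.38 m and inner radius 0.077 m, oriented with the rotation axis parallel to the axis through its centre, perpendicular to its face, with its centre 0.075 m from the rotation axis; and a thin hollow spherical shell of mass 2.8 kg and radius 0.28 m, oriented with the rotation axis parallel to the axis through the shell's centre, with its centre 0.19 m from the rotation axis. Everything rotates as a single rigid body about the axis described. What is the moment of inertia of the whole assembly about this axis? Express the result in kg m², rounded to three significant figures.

Rectangular plate: I_cm = (1/12)Mb² = (1/12)(2.3)(0.34)² = 0.022157 kg m²; axis through the centre, so I = 0.022157 kg m².
Annular disk: I_cm = (1/2)M(R²+r²) = (1/2)(3.5)[(0.38)² + (0.077)²] = 0.26308 kg m²; centre at d = 0.075 m, so the parallel axis theorem gives I = 0.26308 + (3.5)(0.075)² = 0.28276 kg m².
Spherical shell: I_cm = (2/3)MR² = (2/3)(2.8)(0.28)² = 0.14635 kg m²; centre at d = 0.19 m, so the parallel axis theorem gives I = 0.14635 + (2.8)(0.19)² = 0.24743 kg m².
Total I = 0.022157 + 0.28276 + 0.24743 = 0.55235 kg m².

0.552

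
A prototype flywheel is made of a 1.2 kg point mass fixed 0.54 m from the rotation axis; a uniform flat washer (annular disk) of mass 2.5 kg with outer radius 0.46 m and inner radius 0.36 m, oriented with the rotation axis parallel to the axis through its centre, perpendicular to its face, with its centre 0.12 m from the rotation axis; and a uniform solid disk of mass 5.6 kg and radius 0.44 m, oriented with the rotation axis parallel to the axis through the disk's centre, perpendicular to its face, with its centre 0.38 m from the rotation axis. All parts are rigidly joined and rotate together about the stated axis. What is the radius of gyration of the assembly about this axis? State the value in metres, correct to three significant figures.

0.482

Point mass: I_cm = 0; centre at d = 0.54 m, so I = I_cm + Md² gives I = 0 + (1.2)(0.54)² = 0.34992 kg m^2.
Annular disk: I_cm = (1/2)M(R²+r²) = (1/2)(2.5)[(0.46)² + (0.36)²] = 0.4265 kg m^2; centre at d = 0.12 m, so I = I_cm + Md² gives I = 0.4265 + (2.5)(0.12)² = 0.4625 kg m^2.
Solid disk: I_cm = (1/2)MR² = (1/2)(5.6)(0.44)² = 0.54208 kg m^2; centre at d = 0.38 m, so I = I_cm + Md² gives I = 0.54208 + (5.6)(0.38)² = 1.3507 kg m^2.
Total I = 2.1631 kg m^2; total mass M = 9.3 kg.
k = √(I/M) = √(2.1631/9.3) = 0.48228 m.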